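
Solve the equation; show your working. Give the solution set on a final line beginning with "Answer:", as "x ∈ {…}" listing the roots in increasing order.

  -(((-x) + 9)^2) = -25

Step 1. [-(((-x) + 9)^2) = -25] leading − — multiply by −1. So neg: ((-x) + 9)^2 = 25.
Step 2. [((-x) + 9)^2 = 25] 25 ≥ 0, LHS is (·)² — take ±√, so sqrt: (-x) + 9 = 5 or -5.
Step 3. [(-x) + 9 = 5 or -5] 9 comes off first (subtract 9). So sub: -x = -4 or -14.
Step 4. [-x = -4 or -14] LHS negated; negate both sides. So neg: x = 4 or 14.

Answer: x ∈ {4, 14}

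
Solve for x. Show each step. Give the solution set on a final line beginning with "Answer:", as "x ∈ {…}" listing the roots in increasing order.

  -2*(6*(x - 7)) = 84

Step 1. [-2*(6*(x - 7)) = 84] divide by the outer -2. So div: 6*(x - 7) = -42.
Step 2. [6*(x - 7) = -42] LHS = 6·(…); ÷6 both sides ⇒ div: x - 7 = -7.
Step 3. [x - 7 = -7] add 7: x sits inside (… - 7) ⇒ sub: x = 0.

Answer: x ∈ {0}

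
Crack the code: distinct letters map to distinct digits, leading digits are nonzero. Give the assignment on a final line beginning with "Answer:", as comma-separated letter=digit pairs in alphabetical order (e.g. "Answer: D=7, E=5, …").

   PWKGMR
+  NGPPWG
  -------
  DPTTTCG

Step 1. [D] the sum has 7 digits but both addends have 6; that extra leading digit D is the final carry, namely 1 ⇒ D=1.
Step 2. [col 1: R + G ≡ G (mod 10)] in column 1 we have R+G≡G with carry-in 0; given nothing yet and digits 1 already taken and all letters distinct, that pins R to 0 ⇒ R=0.
Step 3. [col 1: R + G ≡ G (mod 10)] G=8 is one option consistent with column 1 (R + G ≡ G (mod 10), carry-in 0) — take it. So G=8.
Step 4. [col 2: M + W ≡ C (mod 10)] column 2 (M + W ≡ C (mod 10), carry-in 0) doesn't pin C yet; pick C=6 and continue, so C=6.
Step 5. [col 2: M + W ≡ C (mod 10)] several values work for W in column 2 (M + W ≡ C (mod 10), carry-in 0); try W=4, so W=4.
Step 6. [col 2: M + W ≡ C (mod 10)] column 2: given W=4, C=6, carry-in 0, and digits 0,1,4,6,8 already taken and all letters distinct, M+W≡C (mod 10) forces M=2, so M=2.
Step 7. [col 3: G + P ≡ T (mod 10)] column 3 (G + P ≡ T (mod 10), carry-in 0) doesn't pin T yet; pick T=3 and continue. So T=3.
Step 8. [col 3: G + P ≡ T (mod 10)] from column 3 (G=8, T=3, carry-in 0, digits 0,1,2,3,4,6,8 already taken and all letters distinct): P must equal 5 ⇒ P=5.
Step 9. [col 4: K + P ≡ T (mod 10)] from column 4 (P=5, T=3, carry-in 1, digits 0,1,2,3,4,5,6,8 already taken and all letters distinct): K must equal 7, so K=7.
Step 10. [col 6: P + N ≡ P (mod 10)] column 6 reads P+N+carry(1)=P with P=5; with digits 0,1,2,3,4,5,6,7,8 already taken and all letters distinct, the only value for N is 9. So N=9.

Answer: C=6, D=1, G=8, K=7, M=2, N=9, P=5, R=0, T=3, W=4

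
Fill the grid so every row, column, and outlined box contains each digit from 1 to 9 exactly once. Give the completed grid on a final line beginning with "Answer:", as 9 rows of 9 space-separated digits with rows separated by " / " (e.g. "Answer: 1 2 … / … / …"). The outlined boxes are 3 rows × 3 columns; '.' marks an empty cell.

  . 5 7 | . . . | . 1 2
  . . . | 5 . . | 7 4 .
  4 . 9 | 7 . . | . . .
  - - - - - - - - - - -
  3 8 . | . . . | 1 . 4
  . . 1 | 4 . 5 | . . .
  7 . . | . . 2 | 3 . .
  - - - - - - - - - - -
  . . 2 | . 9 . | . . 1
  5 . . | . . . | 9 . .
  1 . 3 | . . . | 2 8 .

Step 1. [r9c4∈{6}] r9c4 is down to just 6. So r9c4=6.
Step 2. [r5c5∈{3,6,7,8}] across row 5, 3 lands solely at r5c5 ⇒ r5c5=3.
Step 3. [r2c9∈{3,6,8,9}] r2c9 is the only open cell in box 3 admitting 9, so r2c9=9.
Step 4. [r4c8∈{2,5,6,7,9}] row 4 places 2 nowhere but r4c8 ⇒ r4c8=2.
Step 5. [r5c1∈{2,6,9}] col 1 places 9 nowhere but r5c1. So r5c1=9.
Step 6. [r2c1∈{2,6,8}] across col 1, 2 lands solely at r2c1, so r2c1=2.
Step 7. [r8c4∈{1,2,3,8}] col 4 places 2 nowhere but r8c4. So r8c4=2.
Step 8. [r7c7∈{4,5,6}] across col 7, 4 lands solely at r7c7 ⇒ r7c7=4.
Step 9. [r7c8∈{3,5,6,7}] across row 7, 5 lands solely at r7c8, so r7c8=5.
Step 10. [r9c9∈{7}] r9c9 is down to just 7, so r9c9=7.
Step 11. [r9c6∈{4}] r9c6 is down to just 4. So r9c6=4.
Step 12. [r6c9∈{5,6,8}] in box 6, 5 fits only at r6c9 ⇒ r6c9=5.
Step 13. [r4c4∈{9}] r4c4 is down to just 9, so r4c4=9.
Step 14. [r3c5∈{1,2,6,8}] across row 3, 2 lands solely at r3c5. So r3c5=2.
Step 15. [r1c6∈{3,6,8,9}] in row 1, 9 fits only at r1c6. So r1c6=9.
Step 16. [r1c4∈{3,8}] row 1 places 3 nowhere but r1c4. So r1c4=3.
Step 17. [r7c4∈{8}] r7c4 has the single candidate 8, so r7c4=8.
Step 18. [r1c1∈{6,8}] r1c1 is the only open cell in col 1 admitting 8, so r1c1=8.
Step 19. [r2c3∈{6}] r2c3's peers cover all but 6. So r2c3=6.
Step 20. [r1c7∈{6}] nothing but 6 survives at r1c7, so r1c7=6.
Step 21. [r3c6∈{1,6,8}] row 3 places 6 nowhere but r3c6, so r3c6=6.
Step 22. [r4c6∈{7}] r4c6 has the single candidate 7 ⇒ r4c6=7.
Step 23. [r6c5∈{1,6,8}] row 6 places 8 nowhere but r6c5, so r6c5=8.
Step 24. [r3c8∈{3}] r3c8 has the single candidate 3. So r3c8=3.
Step 25. [r8c8∈{6}] only 6 remains possible at r8c8, so r8c8=6.
Step 26. [r6c2∈{4,6}] row 6 places 6 nowhere but r6c2. So r6c2=6.
Step 27. [r2c5∈{1}] r2c5's peers cover all but 1. So r2c5=1.
Step 28. [r8c2∈{4,7}] across col 2, 4 lands solely at r8c2, so r8c2=4.
Step 29. [r5c7∈{8}] only 8 remains possible at r5c7 ⇒ r5c7=8.
Step 30. [r8c6∈{1,3}] across row 8, 1 lands solely at r8c6 ⇒ r8c6=1.
Step 31. [r5c2∈{2}] r5c2 is down to just 2, so r5c2=2.
Step 32. [r9c2∈{9}] nothing but 9 survives at r9c2, so r9c2=9.
Step 33. [r7c6∈{3}] r7c6 is down to just 3 ⇒ r7c6=3.
Step 34. [r5c8∈{7}] r5c8's peers cover all but 7 ⇒ r5c8=7.
Step 35. [r8c3∈{8}] only 8 remains possible at r8c3, so r8c3=8.
Step 36. [r8c9∈{3}] only 3 remains possible at r8c9, so r8c9=3.
Step 37. [r3c7∈{5}] nothing but 5 survives at r3c7 ⇒ r3c7=5.
Step 38. [r3c2∈{1}] r3c2 has the single candidate 1, so r3c2=1.
Step 39. [r3c9∈{8}] r3c9 is down to just 8. So r3c9=8.
Step 40. [r6c8∈{9}] r6c8 has the single candidate 9, so r6c8=9.
Step 41. [r1c5∈{4}] r1c5's peers cover all but 4 ⇒ r1c5=4.
Step 42. [r4c5∈{6}] only 6 remains possible at r4c5, so r4c5=6.
Step 43. [r7c2∈{7}] r7c2's peers cover all but 7, so r7c2=7.
Step 44. [r9c5∈{5}] r9c5 has the single candidate 5 ⇒ r9c5=5.
Step 45. [r8c5∈{7}] only 7 remains possible at r8c5 ⇒ r8c5=7.
Step 46. [r4c3∈{5}] nothing but 5 survives at r4c3. So r4c3=5.
Step 47. [r6c4∈{1}] r6c4's peers cover all but 1 ⇒ r6c4=1.
Step 48. [r7c1∈{6}] r7c1 is down to just 6 ⇒ r7c1=6.
Step 49. [r5c9∈{6}] nothing but 6 survives at r5c9 ⇒ r5c9=6.
Step 50. [r6c3∈{4}] nothing but 4 survives at r6c3, so r6c3=4.
Step 51. [r2c6∈{8}] r2c6 is down to just 8, so r2c6=8.
Step 52. [r2c2∈{3}] r2c2's peers cover all but 3, so r2c2=3.

Answer: 8 5 7 3 4 9 6 1 2 / 2 3 6 5 1 8 7 4 9 / 4 1 9 7 2 6 5 3 8 / 3 8 5 9 6 7 1 2 4 / 9 2 1 4 3 5 8 7 6 / 7 6 4 1 8 2 3 9 5 / 6 7 2 8 9 3 4 5 1 / 5 4 8 2 7 1 9 6 3 / 1 9 3 6 5 4 2 8 7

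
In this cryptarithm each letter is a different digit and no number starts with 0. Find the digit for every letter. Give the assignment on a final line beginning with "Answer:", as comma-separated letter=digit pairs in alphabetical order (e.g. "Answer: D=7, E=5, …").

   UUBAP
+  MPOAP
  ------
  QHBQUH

Step 1. [col 1: P + P ≡ H (mod 10)] several values work for P in column 1 (P + P ≡ H (mod 10), carry-in 0); try P=3 ⇒ P=3.
Step 2. [Q] Q is the leading digit of a 6-digit sum of two 5-digit numbers; the final carry is exactly 1 ⇒ Q=1.
Step 3. [col 1: P + P ≡ H (mod 10)] in column 1 we have P+P≡H with carry-in 0; given P=3 and digits 1,3 already taken and all letters distinct, that pins H to 6 ⇒ H=6.
Step 4. [col 2: A + A ≡ U (mod 10)] no forcing yet in column 2 (carry-in 0); A=4 is free and consistent — try it, so A=4.
Step 5. [col 2: A + A ≡ U (mod 10)] from column 2 (A=4, carry-in 0, digits 1,3,4,6 already taken and all letters distinct): U must equal 8, so U=8.
Step 6. [col 3: B + O ≡ Q (mod 10)] no forcing yet in column 3 (carry-in 0); O=9 is free and consistent — try it, so O=9.
Step 7. [col 3: B + O ≡ Q (mod 10)] from column 3 (O=9, Q=1, carry-in 0, digits 1,3,4,6,8,9 already taken and all letters distinct): B must equal 2, so B=2.
Step 8. [col 5: U + M ≡ H (mod 10)] from column 5 (U=8, H=6, carry-in 1, digits 1,2,3,4,6,8,9 already taken and all letters distinct): M must equal 7. So M=7.

Answer: A=4, B=2, H=6, M=7, O=9, P=3, Q=1, U=8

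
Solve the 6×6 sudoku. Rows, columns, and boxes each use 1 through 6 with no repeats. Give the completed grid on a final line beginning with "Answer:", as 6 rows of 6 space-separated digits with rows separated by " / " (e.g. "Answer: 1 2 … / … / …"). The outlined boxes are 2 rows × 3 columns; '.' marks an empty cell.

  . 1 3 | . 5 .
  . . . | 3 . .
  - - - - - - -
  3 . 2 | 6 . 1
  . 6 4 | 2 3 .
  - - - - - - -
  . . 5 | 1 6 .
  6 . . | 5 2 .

Step 1. [r1c4∈{4}] nothing but 4 survives at r1c4. So r1c4=4.
Step 2. [r1c1∈{2}] r1c1 is down to just 2, so r1c1=2.
Step 3. [r5c1∈{4}] r5c1 is down to just 4 ⇒ r5c1=4.
Step 4. [r2c1∈{5}] r2c1 is down to just 5, so r2c1=5.
Step 5. [r5c6∈{3}] nothing but 3 survives at r5c6. So r5c6=3.
Step 6. [r2c3∈{6}] r2c3 has the single candidate 6. So r2c3=6.
Step 7. [r1c6∈{6}] only 6 remains possible at r1c6 ⇒ r1c6=6.
Step 8. [r6c2∈{3}] nothing but 3 survives at r6c2. So r6c2=3.
Step 9. [r3c2∈{5}] r3c2 is down to just 5, so r3c2=5.
Step 10. [r4c6∈{5}] r4c6 is down to just 5. So r4c6=5.
Step 11. [r2c2∈{4}] r2c2 has the single candidate 4. So r2c2=4.
Step 12. [r2c6∈{2}] r2c6 is down to just 2, so r2c6=2.
Step 13. [r6c6∈{4}] r6c6's peers cover all but 4 ⇒ r6c6=4.
Step 14. [r2c5∈{1}] r2c5's peers cover all but 1, so r2c5=1.
Step 15. [r6c3∈{1}] nothing but 1 survives at r6c3, so r6c3=1.
Step 16. [r4c1∈{1}] r4c1 has the single candidate 1, so r4c1=1.
Step 17. [r3c5∈{4}] r3c5 is down to just 4. So r3c5=4.
Step 18. [r5c2∈{2}] r5c2 is down to just 2 ⇒ r5c2=2.

Answer: 2 1 3 4 5 6 / 5 4 6 3 1 2 / 3 5 2 6 4 1 / 1 6 4 2 3 5 / 4 2 5 1 6 3 / 6 3 1 5 2 4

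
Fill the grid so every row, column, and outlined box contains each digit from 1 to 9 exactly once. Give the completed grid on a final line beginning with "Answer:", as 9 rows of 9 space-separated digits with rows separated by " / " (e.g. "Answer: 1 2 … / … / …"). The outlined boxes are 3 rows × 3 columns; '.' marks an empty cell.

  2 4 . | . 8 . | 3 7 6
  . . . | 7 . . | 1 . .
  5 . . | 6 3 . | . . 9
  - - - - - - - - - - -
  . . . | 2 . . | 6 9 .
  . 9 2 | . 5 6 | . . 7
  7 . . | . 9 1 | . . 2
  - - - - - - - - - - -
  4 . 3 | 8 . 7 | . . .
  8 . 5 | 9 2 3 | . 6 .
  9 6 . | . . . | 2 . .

Step 1. [r2c5∈{4}] only 4 remains possible at r2c5. So r2c5=4.
Step 2. [r9c5∈{1}] r9c5 is down to just 1, so r9c5=1.
Step 3. [r4c6∈{4,8}] in col 6, 8 fits only at r4c6. So r4c6=8.
Step 4. [r9c6∈{4,5}] r9c6 is the only open cell in col 6 admitting 4, so r9c6=4.
Step 5. [r9c4∈{5}] nothing but 5 survives at r9c4. So r9c4=5.
Step 6. [r6c3∈{4,6,8}] across row 6, 6 lands solely at r6c3, so r6c3=6.
Step 7. [r6c2∈{3,5,8}] across box 4, 8 lands solely at r6c2 ⇒ r6c2=8.
Step 8. [r4c2∈{1,3,5}] 5 has one home in col 2: r4c2. So r4c2=5.
Step 9. [r3c6∈{2}] r3c6 has the single candidate 2. So r3c6=2.
Step 10. [r1c6∈{5,9}] r1c6 is the only open cell in row 1 admitting 5 ⇒ r1c6=5.
Step 11. [r8c7∈{4,7}] col 7 places 7 nowhere but r8c7. So r8c7=7.
Step 12. [r8c2∈{1}] r8c2 is down to just 1 ⇒ r8c2=1.
Step 13. [r3c3∈{1,7,8}] row 3 places 1 nowhere but r3c3, so r3c3=1.
Step 14. [r2c3∈{8,9}] in col 3, 8 fits only at r2c3. So r2c3=8.
Step 15. [r9c9∈{3,8}] 8 has one home in col 9: r9c9. So r9c9=8.
Step 16. [r4c9∈{1,3,4}] in col 9, 3 fits only at r4c9 ⇒ r4c9=3.
Step 17. [r5c8∈{1,4,8}] box 6 places 1 nowhere but r5c8. So r5c8=1.
Step 18. [r7c8∈{5}] only 5 remains possible at r7c8 ⇒ r7c8=5.
Step 19. [r6c8∈{4}] r6c8 has the single candidate 4. So r6c8=4.
Step 20. [r5c1∈{3}] r5c1's peers cover all but 3, so r5c1=3.
Step 21. [r3c8∈{8}] r3c8 is down to just 8. So r3c8=8.
Step 22. [r7c9∈{1}] r7c9 is down to just 1 ⇒ r7c9=1.
Step 23. [r5c7∈{8}] r5c7's peers cover all but 8. So r5c7=8.
Step 24. [r2c2∈{3}] r2c2 has the single candidate 3. So r2c2=3.
Step 25. [r9c8∈{3}] r9c8's peers cover all but 3, so r9c8=3.
Step 26. [r2c9∈{5}] r2c9 is down to just 5 ⇒ r2c9=5.
Step 27. [r1c4∈{1}] r1c4 has the single candidate 1. So r1c4=1.
Step 28. [r8c9∈{4}] r8c9 has the single candidate 4 ⇒ r8c9=4.
Step 29. [r2c8∈{2}] nothing but 2 survives at r2c8. So r2c8=2.
Step 30. [r3c2∈{7}] nothing but 7 survives at r3c2 ⇒ r3c2=7.
Step 31. [r7c7∈{9}] r7c7's peers cover all but 9 ⇒ r7c7=9.
Step 32. [r3c7∈{4}] r3c7 has the single candidate 4, so r3c7=4.
Step 33. [r9c3∈{7}] nothing but 7 survives at r9c3, so r9c3=7.
Step 34. [r2c1∈{6}] only 6 remains possible at r2c1, so r2c1=6.
Step 35. [r6c4∈{3}] r6c4's peers cover all but 3. So r6c4=3.
Step 36. [r6c7∈{5}] r6c7's peers cover all but 5, so r6c7=5.
Step 37. [r5c4∈{4}] r5c4 has the single candidate 4 ⇒ r5c4=4.
Step 38. [r4c5∈{7}] only 7 remains possible at r4c5 ⇒ r4c5=7.
Step 39. [r4c1∈{1}] r4c1's peers cover all but 1, so r4c1=1.
Step 40. [r7c2∈{2}] r7c2 has the single candidate 2, so r7c2=2.
Step 41. [r7c5∈{6}] r7c5 is down to just 6, so r7c5=6.
Step 42. [r2c6∈{9}] r2c6 has the single candidate 9 ⇒ r2c6=9.
Step 43. [r4c3∈{4}] r4c3 is down to just 4, so r4c3=4.
Step 44. [r1c3∈{9}] nothing but 9 survives at r1c3. So r1c3=9.

Answer: 2 4 9 1 8 5 3 7 6 / 6 3 8 7 4 9 1 2 5 / 5 7 1 6 3 2 4 8 9 / 1 5 4 2 7 8 6 9 3 / 3 9 2 4 5 6 8 1 7 / 7 8 6 3 9 1 5 4 2 / 4 2 3 8 6 7 9 5 1 / 8 1 5 9 2 3 7 6 4 / 9 6 7 5 1 4 2 3 8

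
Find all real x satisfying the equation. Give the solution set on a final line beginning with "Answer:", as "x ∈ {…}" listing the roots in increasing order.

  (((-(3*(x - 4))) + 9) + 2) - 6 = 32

Step 1. [(((-(3*(x - 4))) + 9) + 2) - 6 = 32] the outer -6 inverts by adding 6, so sub: ((-(3*(x - 4))) + 9) + 2 = 38.
Step 2. [((-(3*(x - 4))) + 9) + 2 = 38] peel the +2: subtract 2 from each side ⇒ sub: (-(3*(x - 4))) + 9 = 36.
Step 3. [(-(3*(x - 4))) + 9 = 36] subtract 9: x sits inside (… + 9) ⇒ sub: -(3*(x - 4)) = 27.
Step 4. [-(3*(x - 4)) = 27] LHS negated; negate both sides ⇒ neg: 3*(x - 4) = -27.
Step 5. [3*(x - 4) = -27] divide by the outer 3, so div: x - 4 = -9.
Step 6. [x - 4 = -9] the outer -4 inverts by adding 4. So sub: x = -5.

Answer: x ∈ {-5}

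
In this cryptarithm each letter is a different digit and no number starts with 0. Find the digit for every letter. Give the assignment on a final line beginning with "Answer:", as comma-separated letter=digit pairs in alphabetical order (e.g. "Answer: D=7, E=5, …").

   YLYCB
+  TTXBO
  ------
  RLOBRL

Step 1. [col 1: B + O ≡ L (mod 10)] L=6 is one option consistent with column 1 (B + O ≡ L (mod 10), carry-in 0) — take it. So L=6.
Step 2. [col 1: B + O ≡ L (mod 10)] several values work for O in column 1 (B + O ≡ L (mod 10), carry-in 0); try O=4 ⇒ O=4.
Step 3. [R] R is the leading digit of a 6-digit sum of two 5-digit numbers; the final carry is exactly 1 ⇒ R=1.
Step 4. [col 1: B + O ≡ L (mod 10)] in column 1 we have B+O≡L with carry-in 0; given O=4, L=6 and digits 1,4,6 already taken and all letters distinct, that pins B to 2 ⇒ B=2.
Step 5. [col 2: C + B ≡ R (mod 10)] in column 2 we have C+B≡R with carry-in 0; given B=2, R=1 and digits 1,2,4,6 already taken and all letters distinct, that pins C to 9, so C=9.
Step 6. [col 3: Y + X ≡ B (mod 10)] column 3 (Y + X ≡ B (mod 10), carry-in 1) doesn't pin X yet; pick X=3 and continue ⇒ X=3.
Step 7. [col 3: Y + X ≡ B (mod 10)] column 3 reads Y+X+carry(1)=B with X=3, B=2; with digits 1,2,3,4,6,9 already taken and all letters distinct, the only value for Y is 8 ⇒ Y=8.
Step 8. [col 4: L + T ≡ O (mod 10)] column 4 reads L+T+carry(1)=O with L=6, O=4; with digits 1,2,3,4,6,8,9 already taken and all letters distinct, the only value for T is 7 ⇒ T=7.

Answer: B=2, C=9, L=6, O=4, R=1, T=7, X=3, Y=8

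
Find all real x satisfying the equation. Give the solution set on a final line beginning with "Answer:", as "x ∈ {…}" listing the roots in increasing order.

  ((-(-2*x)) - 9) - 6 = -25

Step 1. [((-(-2*x)) - 9) - 6 = -25] peel the -6: add 6 from each side. So sub: (-(-2*x)) - 9 = -19.
Step 2. [(-(-2*x)) - 9 = -19] the outer -9 inverts by adding 9 ⇒ sub: -(-2*x) = -10.
Step 3. [-(-2*x) = -10] leading − — multiply by −1 ⇒ neg: -2*x = 10.
Step 4. [-2*x = 10] LHS = -2·(…); ÷-2 both sides ⇒ div: x = -5.

Answer: x ∈ {-5}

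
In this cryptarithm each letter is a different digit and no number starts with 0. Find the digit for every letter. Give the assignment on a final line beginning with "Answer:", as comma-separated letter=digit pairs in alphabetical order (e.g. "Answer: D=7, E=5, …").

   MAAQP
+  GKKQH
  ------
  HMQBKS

Step 1. [col 1: P + H ≡ S (mod 10)] no forcing yet in column 1 (carry-in 0); H=1 is free and consistent — try it, so H=1.
Step 2. [col 1: P + H ≡ S (mod 10)] no forcing yet in column 1 (carry-in 0); S=7 is free and consistent — try it ⇒ S=7.
Step 3. [col 1: P + H ≡ S (mod 10)] column 1: given H=1, S=7, carry-in 0, and digits 1,7 already taken and all letters distinct, P+H≡S (mod 10) forces P=6. So P=6.
Step 4. [col 2: Q + Q ≡ K (mod 10)] column 2 (Q + Q ≡ K (mod 10), carry-in 0) doesn't pin Q yet; pick Q=4 and continue ⇒ Q=4.
Step 5. [col 2: Q + Q ≡ K (mod 10)] from column 2 (Q=4, carry-in 0, digits 1,4,6,7 already taken and all letters distinct): K must equal 8. So K=8.
Step 6. [col 3: A + K ≡ B (mod 10)] several values work for A in column 3 (A + K ≡ B (mod 10), carry-in 0); try A=5 ⇒ A=5.
Step 7. [col 3: A + K ≡ B (mod 10)] column 3 reads A+K+carry(0)=B with A=5, K=8; with digits 1,4,5,6,7,8 already taken and all letters distinct, the only value for B is 3 ⇒ B=3.
Step 8. [col 5: M + G ≡ M (mod 10)] column 5 reads M+G+carry(1)=M with nothing yet; with digits 1,3,4,5,6,7,8 already taken and all letters distinct, the only value for G is 9, so G=9.
Step 9. [col 5: M + G ≡ M (mod 10)] several values work for M in column 5 (M + G ≡ M (mod 10), carry-in 1); try M=2. So M=2.

Answer: A=5, B=3, G=9, H=1, K=8, M=2, P=6, Q=4, S=7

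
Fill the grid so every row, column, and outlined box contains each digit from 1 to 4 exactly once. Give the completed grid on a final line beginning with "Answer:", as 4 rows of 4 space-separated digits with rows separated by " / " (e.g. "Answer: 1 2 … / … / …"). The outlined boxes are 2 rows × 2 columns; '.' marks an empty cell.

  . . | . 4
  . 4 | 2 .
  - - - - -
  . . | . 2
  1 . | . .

Step 1. [r2c1∈{3}] only 3 remains possible at r2c1, so r2c1=3.
Step 2. [r1c3∈{1,3}] across row 1, 3 lands solely at r1c3, so r1c3=3.
Step 3. [r4c2∈{2,3}] across row 4, 2 lands solely at r4c2. So r4c2=2.
Step 4. [r3c3∈{1,4}] 1 has one home in row 3: r3c3, so r3c3=1.
Step 5. [r1c2∈{1}] nothing but 1 survives at r1c2, so r1c2=1.
Step 6. [r3c2∈{3}] nothing but 3 survives at r3c2 ⇒ r3c2=3.
Step 7. [r2c4∈{1}] only 1 remains possible at r2c4, so r2c4=1.
Step 8. [r3c1∈{4}] nothing but 4 survives at r3c1, so r3c1=4.
Step 9. [r4c3∈{4}] nothing but 4 survives at r4c3, so r4c3=4.
Step 10. [r4c4∈{3}] r4c4 is down to just 3 ⇒ r4c4=3.
Step 11. [r1c1∈{2}] r1c1's peers cover all but 2. So r1c1=2.

Answer: 2 1 3 4 / 3 4 2 1 / 4 3 1 2 / 1 2 4 3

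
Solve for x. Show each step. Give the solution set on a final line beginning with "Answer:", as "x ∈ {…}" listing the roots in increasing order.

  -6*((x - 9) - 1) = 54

Step 1. [-6*((x - 9) - 1) = 54] leading coefficient -6: divide by -6, so div: (x - 9) - 1 = -9.
Step 2. [(x - 9) - 1 = -9] 1 comes off first (add 1), so sub: x - 9 = -8.
Step 3. [x - 9 = -8] the outer -9 inverts by adding 9. So sub: x = 1.

Answer: x ∈ {1}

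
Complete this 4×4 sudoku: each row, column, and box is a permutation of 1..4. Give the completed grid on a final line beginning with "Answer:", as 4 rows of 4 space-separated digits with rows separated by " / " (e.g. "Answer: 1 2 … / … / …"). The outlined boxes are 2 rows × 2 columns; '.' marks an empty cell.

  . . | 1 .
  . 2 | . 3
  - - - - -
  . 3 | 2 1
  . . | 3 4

Step 1. [r3c1∈{4}] nothing but 4 survives at r3c1, so r3c1=4.
Step 2. [r4c2∈{1}] r4c2 is down to just 1, so r4c2=1.
Step 3. [r2c1∈{1}] r2c1 is down to just 1. So r2c1=1.
Step 4. [r4c1∈{2}] r4c1 has the single candidate 2 ⇒ r4c1=2.
Step 5. [r1c1∈{3}] only 3 remains possible at r1c1 ⇒ r1c1=3.
Step 6. [r1c2∈{4}] nothing but 4 survives at r1c2 ⇒ r1c2=4.
Step 7. [r2c3∈{4}] only 4 remains possible at r2c3 ⇒ r2c3=4.
Step 8. [r1c4∈{2}] nothing but 2 survives at r1c4, so r1c4=2.

Answer: 3 4 1 2 / 1 2 4 3 / 4 3 2 1 / 2 1 3 4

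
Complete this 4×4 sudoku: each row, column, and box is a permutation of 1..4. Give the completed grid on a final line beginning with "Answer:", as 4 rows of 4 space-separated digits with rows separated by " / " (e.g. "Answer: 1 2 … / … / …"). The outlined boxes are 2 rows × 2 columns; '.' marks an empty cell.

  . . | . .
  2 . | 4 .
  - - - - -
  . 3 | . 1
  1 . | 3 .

Step 1. [r4c4∈{2,4}] in col 4, 4 fits only at r4c4. So r4c4=4.
Step 2. [r1c2∈{1,4}] in col 2, 4 fits only at r1c2, so r1c2=4.
Step 3. [r1c4∈{2,3}] r1c4 is the only open cell in col 4 admitting 2 ⇒ r1c4=2.
Step 4. [r4c2∈{2}] r4c2 is down to just 2 ⇒ r4c2=2.
Step 5. [r1c3∈{1}] r1c3 has the single candidate 1, so r1c3=1.
Step 6. [r1c1∈{3}] nothing but 3 survives at r1c1. So r1c1=3.
Step 7. [r3c1∈{4}] only 4 remains possible at r3c1. So r3c1=4.
Step 8. [r2c4∈{3}] r2c4 is down to just 3, so r2c4=3.
Step 9. [r3c3∈{2}] r3c3's peers cover all but 2 ⇒ r3c3=2.
Step 10. [r2c2∈{1}] nothing but 1 survives at r2c2. So r2c2=1.

Answer: 3 4 1 2 / 2 1 4 3 / 4 3 2 1 / 1 2 3 4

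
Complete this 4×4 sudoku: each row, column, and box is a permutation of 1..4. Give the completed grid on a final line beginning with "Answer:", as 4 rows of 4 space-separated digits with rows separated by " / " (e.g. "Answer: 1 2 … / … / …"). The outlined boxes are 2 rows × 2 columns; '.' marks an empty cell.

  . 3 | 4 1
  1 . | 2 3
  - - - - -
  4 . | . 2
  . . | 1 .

Step 1. [r4c1∈{2,3}] row 4 places 3 nowhere but r4c1. So r4c1=3.
Step 2. [r4c4∈{4}] r4c4's peers cover all but 4 ⇒ r4c4=4.
Step 3. [r2c2∈{4}] r2c2 has the single candidate 4, so r2c2=4.
Step 4. [r3c2∈{1}] only 1 remains possible at r3c2. So r3c2=1.
Step 5. [r3c3∈{3}] nothing but 3 survives at r3c3. So r3c3=3.
Step 6. [r4c2∈{2}] r4c2 is down to just 2. So r4c2=2.
Step 7. [r1c1∈{2}] nothing but 2 survives at r1c1. So r1c1=2.

Answer: 2 3 4 1 / 1 4 2 3 / 4 1 3 2 / 3 2 1 4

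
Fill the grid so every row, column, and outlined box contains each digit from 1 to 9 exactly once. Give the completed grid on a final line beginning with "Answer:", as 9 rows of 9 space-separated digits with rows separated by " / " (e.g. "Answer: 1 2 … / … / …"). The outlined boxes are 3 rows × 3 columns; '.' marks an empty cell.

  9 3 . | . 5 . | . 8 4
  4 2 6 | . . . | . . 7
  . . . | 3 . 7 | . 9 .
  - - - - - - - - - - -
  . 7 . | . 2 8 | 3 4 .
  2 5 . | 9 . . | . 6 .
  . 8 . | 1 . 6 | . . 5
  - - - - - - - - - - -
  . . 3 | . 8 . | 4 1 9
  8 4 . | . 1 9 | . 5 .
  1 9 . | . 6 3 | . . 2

Step 1. [r7c1∈{5,6,7}] col 1 places 7 nowhere but r7c1 ⇒ r7c1=7.
Step 2. [r3c7∈{1,2,5,6}] in row 3, 2 fits only at r3c7, so r3c7=2.
Step 3. [r9c8∈{7}] only 7 remains possible at r9c8, so r9c8=7.
Step 4. [r4c9∈{1}] r4c9's peers cover all but 1 ⇒ r4c9=1.
Step 5. [r5c6∈{4}] nothing but 4 survives at r5c6. So r5c6=4.
Step 6. [r7c6∈{2,5}] in col 6, 5 fits only at r7c6 ⇒ r7c6=5.
Step 7. [r3c9∈{6}] r3c9's peers cover all but 6 ⇒ r3c9=6.
Step 8. [r1c7∈{1}] nothing but 1 survives at r1c7. So r1c7=1.
Step 9. [r6c7∈{7,9}] in col 7, 9 fits only at r6c7 ⇒ r6c7=9.
Step 10. [r3c3∈{1,5,8}] r3c3 is the only open cell in row 3 admitting 8, so r3c3=8.
Step 11. [r7c4∈{2}] r7c4 has the single candidate 2 ⇒ r7c4=2.
Step 12. [r5c7∈{7,8}] 7 has one home in col 7: r5c7 ⇒ r5c7=7.
Step 13. [r6c5∈{3,7}] across row 6, 7 lands solely at r6c5, so r6c5=7.
Step 14. [r2c5∈{9}] r2c5 is down to just 9 ⇒ r2c5=9.
Step 15. [r9c4∈{4}] only 4 remains possible at r9c4 ⇒ r9c4=4.
Step 16. [r6c3∈{4}] r6c3 is down to just 4 ⇒ r6c3=4.
Step 17. [r7c2∈{6}] r7c2 has the single candidate 6. So r7c2=6.
Step 18. [r8c9∈{3}] r8c9 is down to just 3. So r8c9=3.
Step 19. [r3c5∈{4}] r3c5 has the single candidate 4 ⇒ r3c5=4.
Step 20. [r2c4∈{8}] nothing but 8 survives at r2c4 ⇒ r2c4=8.
Step 21. [r1c3∈{7}] only 7 remains possible at r1c3. So r1c3=7.
Step 22. [r4c4∈{5}] r4c4 is down to just 5 ⇒ r4c4=5.
Step 23. [r1c4∈{6}] only 6 remains possible at r1c4, so r1c4=6.
Step 24. [r8c3∈{2}] only 2 remains possible at r8c3. So r8c3=2.
Step 25. [r6c8∈{2}] nothing but 2 survives at r6c8 ⇒ r6c8=2.
Step 26. [r2c7∈{5}] r2c7's peers cover all but 5. So r2c7=5.
Step 27. [r5c9∈{8}] r5c9 has the single candidate 8, so r5c9=8.
Step 28. [r2c6∈{1}] r2c6 is down to just 1, so r2c6=1.
Step 29. [r4c3∈{9}] r4c3 has the single candidate 9 ⇒ r4c3=9.
Step 30. [r8c4∈{7}] r8c4's peers cover all but 7, so r8c4=7.
Step 31. [r5c3∈{1}] nothing but 1 survives at r5c3, so r5c3=1.
Step 32. [r8c7∈{6}] only 6 remains possible at r8c7, so r8c7=6.
Step 33. [r2c8∈{3}] r2c8 is down to just 3, so r2c8=3.
Step 34. [r6c1∈{3}] r6c1 has the single candidate 3 ⇒ r6c1=3.
Step 35. [r5c5∈{3}] only 3 remains possible at r5c5, so r5c5=3.
Step 36. [r9c3∈{5}] only 5 remains possible at r9c3 ⇒ r9c3=5.
Step 37. [r3c2∈{1}] nothing but 1 survives at r3c2, so r3c2=1.
Step 38. [r9c7∈{8}] only 8 remains possible at r9c7. So r9c7=8.
Step 39. [r4c1∈{6}] r4c1 has the single candidate 6, so r4c1=6.
Step 40. [r3c1∈{5}] nothing but 5 survives at r3c1 ⇒ r3c1=5.
Step 41. [r1c6∈{2}] nothing but 2 survives at r1c6, so r1c6=2.

Answer: 9 3 7 6 5 2 1 8 4 / 4 2 6 8 9 1 5 3 7 / 5 1 8 3 4 7 2 9 6 / 6 7 9 5 2 8 3 4 1 / 2 5 1 9 3 4 7 6 8 / 3 8 4 1 7 6 9 2 5 / 7 6 3 2 8 5 4 1 9 / 8 4 2 7 1 9 6 5 3 / 1 9 5 4 6 3 8 7 2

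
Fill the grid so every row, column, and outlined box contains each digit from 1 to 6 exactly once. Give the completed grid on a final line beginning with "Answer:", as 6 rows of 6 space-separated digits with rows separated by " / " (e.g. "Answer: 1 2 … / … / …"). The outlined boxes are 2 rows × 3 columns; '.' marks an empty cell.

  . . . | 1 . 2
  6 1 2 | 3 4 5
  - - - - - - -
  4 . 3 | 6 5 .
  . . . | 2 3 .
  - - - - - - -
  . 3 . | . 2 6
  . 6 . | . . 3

Step 1. [r4c2∈{5}] r4c2 has the single candidate 5 ⇒ r4c2=5.
Step 2. [r4c1∈{1}] r4c1 is down to just 1 ⇒ r4c1=1.
Step 3. [r5c1∈{5}] r5c1's peers cover all but 5. So r5c1=5.
Step 4. [r5c3∈{1,4}] in row 5, 1 fits only at r5c3 ⇒ r5c3=1.
Step 5. [r6c3∈{4}] only 4 remains possible at r6c3, so r6c3=4.
Step 6. [r3c6∈{1}] r3c6's peers cover all but 1, so r3c6=1.
Step 7. [r4c6∈{4}] r4c6 has the single candidate 4 ⇒ r4c6=4.
Step 8. [r1c2∈{4}] r1c2 has the single candidate 4 ⇒ r1c2=4.
Step 9. [r1c1∈{3}] only 3 remains possible at r1c1 ⇒ r1c1=3.
Step 10. [r1c5∈{6}] only 6 remains possible at r1c5. So r1c5=6.
Step 11. [r6c4∈{5}] only 5 remains possible at r6c4 ⇒ r6c4=5.
Step 12. [r6c1∈{2}] r6c1 has the single candidate 2, so r6c1=2.
Step 13. [r6c5∈{1}] r6c5's peers cover all but 1, so r6c5=1.
Step 14. [r1c3∈{5}] nothing but 5 survives at r1c3. So r1c3=5.
Step 15. [r3c2∈{2}] nothing but 2 survives at r3c2 ⇒ r3c2=2.
Step 16. [r5c4∈{4}] only 4 remains possible at r5c4. So r5c4=4.
Step 17. [r4c3∈{6}] only 6 remains possible at r4c3. So r4c3=6.

Answer: 3 4 5 1 6 2 / 6 1 2 3 4 5 / 4 2 3 6 5 1 / 1 5 6 2 3 4 / 5 3 1 4 2 6 / 2 6 4 5 1 3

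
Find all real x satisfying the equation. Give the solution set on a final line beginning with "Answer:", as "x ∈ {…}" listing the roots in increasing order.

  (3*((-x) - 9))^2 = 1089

Step 1. [(3*((-x) - 9))^2 = 1089] √ both sides: 1089 ≥ 0 gives two branches, so sqrt: 3*((-x) - 9) = 33 or -33.
Step 2. [3*((-x) - 9) = 33 or -33] 3·(inner) — divide through by 3. So div: (-x) - 9 = 11 or -11.
Step 3. [(-x) - 9 = 11 or -11] add 9: x sits inside (… - 9). So sub: -x = 20 or -2.
Step 4. [-x = 20 or -2] flip signs both sides. So neg: x = -20 or 2.

Answer: x ∈ {-20, 2}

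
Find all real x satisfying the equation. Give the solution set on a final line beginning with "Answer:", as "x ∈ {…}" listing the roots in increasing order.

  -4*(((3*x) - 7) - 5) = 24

Step 1. [-4*(((3*x) - 7) - 5) = 24] LHS = -4·(…); ÷-4 both sides ⇒ div: ((3*x) - 7) - 5 = -6.
Step 2. [((3*x) - 7) - 5 = -6] 5 comes off first (add 5), so sub: (3*x) - 7 = -1.
Step 3. [(3*x) - 7 = -1] peel the -7: add 7 from each side, so sub: 3*x = 6.
Step 4. [3*x = 6] 3 out front; divide by 3. So div: x = 2.

Answer: x ∈ {2}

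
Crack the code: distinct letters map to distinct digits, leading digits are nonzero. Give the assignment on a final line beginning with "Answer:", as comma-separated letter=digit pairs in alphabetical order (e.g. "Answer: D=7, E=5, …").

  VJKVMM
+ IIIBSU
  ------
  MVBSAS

Step 1. [col 1: M + U ≡ S (mod 10)] several values work for S in column 1 (M + U ≡ S (mod 10), carry-in 0); try S=0 ⇒ S=0.
Step 2. [col 1: M + U ≡ S (mod 10)] no forcing yet in column 1 (carry-in 0); U=3 is free and consistent — try it. So U=3.
Step 3. [col 1: M + U ≡ S (mod 10)] in column 1 we have M+U≡S with carry-in 0; given U=3, S=0 and digits 0,3 already taken and all letters distinct, that pins M to 7. So M=7.
Step 4. [col 2: M + S ≡ A (mod 10)] column 2 reads M+S+carry(1)=A with M=7, S=0; with digits 0,3,7 already taken and all letters distinct, the only value for A is 8 ⇒ A=8.
Step 5. [col 3: V + B ≡ S (mod 10)] column 3 (V + B ≡ S (mod 10), carry-in 0) doesn't pin V yet; pick V=6 and continue ⇒ V=6.
Step 6. [col 3: V + B ≡ S (mod 10)] column 3: given V=6, S=0, carry-in 0, and digits 0,3,6,7,8 already taken and all letters distinct, V+B≡S (mod 10) forces B=4 ⇒ B=4.
Step 7. [col 4: K + I ≡ B (mod 10)] K=2 is one option consistent with column 4 (K + I ≡ B (mod 10), carry-in 1) — take it ⇒ K=2.
Step 8. [col 4: K + I ≡ B (mod 10)] column 4 reads K+I+carry(1)=B with K=2, B=4; with digits 0,2,3,4,6,7,8 already taken and all letters distinct, the only value for I is 1, so I=1.
Step 9. [col 5: J + I ≡ V (mod 10)] column 5 reads J+I+carry(0)=V with I=1, V=6; with digits 0,1,2,3,4,6,7,8 already taken and all letters distinct, the only value for J is 5 ⇒ J=5.

Answer: A=8, B=4, I=1, J=5, K=2, M=7, S=0, U=3, V=6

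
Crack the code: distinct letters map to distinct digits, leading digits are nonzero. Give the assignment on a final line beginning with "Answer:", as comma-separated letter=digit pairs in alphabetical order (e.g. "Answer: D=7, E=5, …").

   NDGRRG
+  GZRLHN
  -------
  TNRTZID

Step 1. [col 1: G + N ≡ D (mod 10)] column 1 (G + N ≡ D (mod 10), carry-in 0) doesn't pin G yet; pick G=9 and continue ⇒ G=9.
Step 2. [col 1: G + N ≡ D (mod 10)] column 1 (G + N ≡ D (mod 10), carry-in 0) doesn't pin D yet; pick D=3 and continue, so D=3.
Step 3. [T] adding two 6-digit numbers gives at most 6+1 digits, and here it does — T is that final carry and must be 1 ⇒ T=1.
Step 4. [col 1: G + N ≡ D (mod 10)] column 1 reads G+N+carry(0)=D with G=9, D=3; with digits 1,3,9 already taken and all letters distinct, the only value for N is 4. So N=4.
Step 5. [col 2: R + H ≡ I (mod 10)] H=7 is one option consistent with column 2 (R + H ≡ I (mod 10), carry-in 1) — take it ⇒ H=7.
Step 6. [col 2: R + H ≡ I (mod 10)] no forcing yet in column 2 (carry-in 1); R=2 is free and consistent — try it. So R=2.
Step 7. [col 2: R + H ≡ I (mod 10)] column 2 reads R+H+carry(1)=I with R=2, H=7; with digits 1,2,3,4,7,9 already taken and all letters distinct, the only value for I is 0, so I=0.
Step 8. [col 3: R + L ≡ Z (mod 10)] from column 3 (R=2, carry-in 1, digits 0,1,2,3,4,7,9 already taken and all letters distinct): L must equal 5. So L=5.
Step 9. [col 3: R + L ≡ Z (mod 10)] column 3 reads R+L+carry(1)=Z with R=2, L=5; with digits 0,1,2,3,4,5,7,9 already taken and all letters distinct, the only value for Z is 8, so Z=8.

Answer: D=3, G=9, H=7, I=0, L=5, N=4, R=2, T=1, Z=8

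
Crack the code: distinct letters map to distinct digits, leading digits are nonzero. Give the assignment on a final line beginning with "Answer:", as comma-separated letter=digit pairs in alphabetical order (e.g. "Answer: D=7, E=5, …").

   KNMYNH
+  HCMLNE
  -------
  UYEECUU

Step 1. [col 1: H + E ≡ U (mod 10)] E=3 is one option consistent with column 1 (H + E ≡ U (mod 10), carry-in 0) — take it ⇒ E=3.
Step 2. [col 1: H + E ≡ U (mod 10)] several values work for H in column 1 (H + E ≡ U (mod 10), carry-in 0); try H=8 ⇒ H=8.
Step 3. [col 1: H + E ≡ U (mod 10)] column 1: given H=8, E=3, carry-in 0, and digits 3,8 already taken and all letters distinct, H+E≡U (mod 10) forces U=1, so U=1.
Step 4. [col 2: N + N ≡ U (mod 10)] no forcing yet in column 2 (carry-in 1); N=0 is free and consistent — try it. So N=0.
Step 5. [col 3: Y + L ≡ C (mod 10)] column 3 (Y + L ≡ C (mod 10), carry-in 0) doesn't pin L yet; pick L=5 and continue ⇒ L=5.
Step 6. [col 3: Y + L ≡ C (mod 10)] several values work for C in column 3 (Y + L ≡ C (mod 10), carry-in 0); try C=2. So C=2.
Step 7. [col 3: Y + L ≡ C (mod 10)] in column 3 we have Y+L≡C with carry-in 0; given L=5, C=2 and digits 0,1,2,3,5,8 already taken and all letters distinct, that pins Y to 7 ⇒ Y=7.
Step 8. [col 4: M + M ≡ E (mod 10)] column 4: given E=3, carry-in 1, and digits 0,1,2,3,5,7,8 already taken and all letters distinct, M+M≡E (mod 10) forces M=6. So M=6.
Step 9. [col 6: K + H ≡ Y (mod 10)] from column 6 (H=8, Y=7, carry-in 0, digits 0,1,2,3,5,6,7,8 already taken and all letters distinct): K must equal 9, so K=9.

Answer: C=2, E=3, H=8, K=9, L=5, M=6, N=0, U=1, Y=7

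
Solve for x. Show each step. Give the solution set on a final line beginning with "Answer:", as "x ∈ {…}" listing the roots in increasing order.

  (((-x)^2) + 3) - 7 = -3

Step 1. [(((-x)^2) + 3) - 7 = -3] 7 comes off first (add 7), so sub: ((-x)^2) + 3 = 4.
Step 2. [((-x)^2) + 3 = 4] 3 comes off first (subtract 3), so sub: (-x)^2 = 1.
Step 3. [(-x)^2 = 1] LHS squared, RHS 1 ≥ 0: apply √ (±) ⇒ sqrt: -x = 1 or -1.
Step 4. [-x = 1 or -1] flip signs both sides. So neg: x = -1 or 1.

Answer: x ∈ {-1, 1}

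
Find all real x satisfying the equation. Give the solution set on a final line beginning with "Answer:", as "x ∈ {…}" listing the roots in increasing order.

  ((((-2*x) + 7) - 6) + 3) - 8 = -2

Step 1. [((((-2*x) + 7) - 6) + 3) - 8 = -2] add 8: x sits inside (… - 8), so sub: (((-2*x) + 7) - 6) + 3 = 6.
Step 2. [(((-2*x) + 7) - 6) + 3 = 6] peel the +3: subtract 3 from each side ⇒ sub: ((-2*x) + 7) - 6 = 3.
Step 3. [((-2*x) + 7) - 6 = 3] -6 is outermost — add 6 both sides, so sub: (-2*x) + 7 = 9.
Step 4. [(-2*x) + 7 = 9] subtract 7: x sits inside (… + 7) ⇒ sub: -2*x = 2.
Step 5. [-2*x = 2] -2·(inner) — divide through by -2. So div: x = -1.

Answer: x ∈ {-1}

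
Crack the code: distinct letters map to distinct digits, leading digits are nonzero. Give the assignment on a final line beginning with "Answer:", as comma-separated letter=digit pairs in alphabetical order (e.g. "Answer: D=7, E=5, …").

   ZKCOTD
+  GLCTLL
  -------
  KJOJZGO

Step 1. [col 1: D + L ≡ O (mod 10)] O=5 is one option consistent with column 1 (D + L ≡ O (mod 10), carry-in 0) — take it. So O=5.
Step 2. [col 1: D + L ≡ O (mod 10)] several values work for L in column 1 (D + L ≡ O (mod 10), carry-in 0); try L=3 ⇒ L=3.
Step 3. [K] K is the leading digit of a 7-digit sum of two 6-digit numbers; the final carry is exactly 1, so K=1.
Step 4. [col 1: D + L ≡ O (mod 10)] in column 1 we have D+L≡O with carry-in 0; given L=3, O=5 and digits 1,3,5 already taken and all letters distinct, that pins D to 2. So D=2.
Step 5. [col 2: T + L ≡ G (mod 10)] column 2 (T + L ≡ G (mod 10), carry-in 0) doesn't pin G yet; pick G=7 and continue, so G=7.
Step 6. [col 2: T + L ≡ G (mod 10)] from column 2 (L=3, G=7, carry-in 0, digits 1,2,3,5,7 already taken and all letters distinct): T must equal 4. So T=4.
Step 7. [col 3: O + T ≡ Z (mod 10)] in column 3 we have O+T≡Z with carry-in 0; given O=5, T=4 and digits 1,2,3,4,5,7 already taken and all letters distinct, that pins Z to 9 ⇒ Z=9.
Step 8. [col 4: C + C ≡ J (mod 10)] column 4: given nothing yet, carry-in 0, and digits 1,2,3,4,5,7,9 already taken and all letters distinct, C+C≡J (mod 10) forces C=8. So C=8.
Step 9. [col 4: C + C ≡ J (mod 10)] column 4: given C=8, carry-in 0, and digits 1,2,3,4,5,7,8,9 already taken and all letters distinct, C+C≡J (mod 10) forces J=6 ⇒ J=6.

Answer: C=8, D=2, G=7, J=6, K=1, L=3, O=5, T=4, Z=9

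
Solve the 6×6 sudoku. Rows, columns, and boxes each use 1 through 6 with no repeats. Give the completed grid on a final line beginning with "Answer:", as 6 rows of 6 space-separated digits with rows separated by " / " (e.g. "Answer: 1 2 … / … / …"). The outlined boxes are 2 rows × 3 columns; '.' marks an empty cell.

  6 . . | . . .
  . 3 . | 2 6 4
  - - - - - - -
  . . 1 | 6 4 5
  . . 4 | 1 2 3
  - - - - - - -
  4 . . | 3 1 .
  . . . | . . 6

Step 1. [r6c5∈{5}] nothing but 5 survives at r6c5, so r6c5=5.
Step 2. [r3c2∈{2}] r3c2 is down to just 2, so r3c2=2.
Step 3. [r6c1∈{1,2,3}] across col 1, 2 lands solely at r6c1. So r6c1=2.
Step 4. [r2c3∈{5}] only 5 remains possible at r2c3 ⇒ r2c3=5.
Step 5. [r4c2∈{5,6}] row 4 places 6 nowhere but r4c2. So r4c2=6.
Step 6. [r6c2∈{1}] r6c2 is down to just 1 ⇒ r6c2=1.
Step 7. [r5c6∈{2}] r5c6 has the single candidate 2 ⇒ r5c6=2.
Step 8. [r1c3∈{2}] r1c3 has the single candidate 2, so r1c3=2.
Step 9. [r6c3∈{3}] only 3 remains possible at r6c3 ⇒ r6c3=3.
Step 10. [r1c4∈{5}] r1c4's peers cover all but 5 ⇒ r1c4=5.
Step 11. [r2c1∈{1}] nothing but 1 survives at r2c1. So r2c1=1.
Step 12. [r1c6∈{1}] r1c6's peers cover all but 1 ⇒ r1c6=1.
Step 13. [r5c2∈{5}] r5c2 has the single candidate 5, so r5c2=5.
Step 14. [r3c1∈{3}] r3c1 has the single candidate 3. So r3c1=3.
Step 15. [r4c1∈{5}] r4c1 has the single candidate 5. So r4c1=5.
Step 16. [r6c4∈{4}] r6c4 has the single candidate 4. So r6c4=4.
Step 17. [r1c2∈{4}] only 4 remains possible at r1c2 ⇒ r1c2=4.
Step 18. [r1c5∈{3}] r1c5 is down to just 3, so r1c5=3.
Step 19. [r5c3∈{6}] r5c3 is down to just 6, so r5c3=6.

Answer: 6 4 2 5 3 1 / 1 3 5 2 6 4 / 3 2 1 6 4 5 / 5 6 4 1 2 3 / 4 5 6 3 1 2 / 2 1 3 4 5 6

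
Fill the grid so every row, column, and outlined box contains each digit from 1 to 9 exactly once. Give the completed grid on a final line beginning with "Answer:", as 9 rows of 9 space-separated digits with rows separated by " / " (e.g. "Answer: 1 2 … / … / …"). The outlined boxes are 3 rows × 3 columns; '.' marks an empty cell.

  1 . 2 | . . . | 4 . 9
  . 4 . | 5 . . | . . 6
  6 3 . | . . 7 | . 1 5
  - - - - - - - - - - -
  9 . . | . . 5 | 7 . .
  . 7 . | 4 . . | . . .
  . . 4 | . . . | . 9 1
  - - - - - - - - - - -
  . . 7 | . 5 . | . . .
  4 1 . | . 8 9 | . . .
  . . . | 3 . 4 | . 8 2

Step 1. [r8c4∈{2,6,7}] r8c4 is the only open cell in row 8 admitting 2. So r8c4=2.
Step 2. [r5c5∈{1,2,3,6,9}] across row 5, 9 lands solely at r5c5, so r5c5=9.
Step 3. [r9c1∈{5}] r9c1 is down to just 5, so r9c1=5.
Step 4. [r5c3∈{1,3,5,6,8}] col 3 places 5 nowhere but r5c3, so r5c3=5.
Step 5. [r5c6∈{1,2,3,6,8}] across row 5, 1 lands solely at r5c6, so r5c6=1.
Step 6. [r7c6∈{6}] nothing but 6 survives at r7c6, so r7c6=6.
Step 7. [r6c7∈{2,3,5,6,8}] 5 has one home in row 6: r6c7 ⇒ r6c7=5.
Step 8. [r2c3∈{8,9}] r2c3 is the only open cell in row 2 admitting 9. So r2c3=9.
Step 9. [r3c3∈{8}] r3c3's peers cover all but 8. So r3c3=8.
Step 10. [r3c7∈{2}] r3c7's peers cover all but 2, so r3c7=2.
Step 11. [r9c3∈{6}] r9c3's peers cover all but 6 ⇒ r9c3=6.
Step 12. [r8c3∈{3}] r8c3's peers cover all but 3. So r8c3=3.
Step 13. [r6c4∈{6,7,8}] in col 4, 7 fits only at r6c4 ⇒ r6c4=7.
Step 14. [r1c8∈{3,7}] in row 1, 7 fits only at r1c8, so r1c8=7.
Step 15. [r2c8∈{3}] r2c8's peers cover all but 3 ⇒ r2c8=3.
Step 16. [r2c5∈{1,2}] across row 2, 1 lands solely at r2c5. So r2c5=1.
Step 17. [r9c2∈{9}] only 9 remains possible at r9c2. So r9c2=9.
Step 18. [r2c7∈{8}] r2c7 is down to just 8, so r2c7=8.
Step 19. [r8c7∈{6}] only 6 remains possible at r8c7 ⇒ r8c7=6.
Step 20. [r5c7∈{3}] r5c7 is down to just 3, so r5c7=3.
Step 21. [r4c5∈{2,3,6}] r4c5 is the only open cell in row 4 admitting 3. So r4c5=3.
Step 22. [r6c5∈{2,6}] 2 has one home in col 5: r6c5. So r6c5=2.
Step 23. [r4c4∈{6,8}] across box 5, 6 lands solely at r4c4 ⇒ r4c4=6.
Step 24. [r6c6∈{8}] nothing but 8 survives at r6c6, so r6c6=8.
Step 25. [r5c9∈{8}] nothing but 8 survives at r5c9 ⇒ r5c9=8.
Step 26. [r5c1∈{2}] r5c1's peers cover all but 2, so r5c1=2.
Step 27. [r7c8∈{4}] nothing but 4 survives at r7c8. So r7c8=4.
Step 28. [r9c7∈{1}] nothing but 1 survives at r9c7, so r9c7=1.
Step 29. [r4c2∈{8}] nothing but 8 survives at r4c2. So r4c2=8.
Step 30. [r9c5∈{7}] only 7 remains possible at r9c5. So r9c5=7.
Step 31. [r8c9∈{7}] r8c9's peers cover all but 7, so r8c9=7.
Step 32. [r3c4∈{9}] only 9 remains possible at r3c4. So r3c4=9.
Step 33. [r7c1∈{8}] r7c1's peers cover all but 8, so r7c1=8.
Step 34. [r7c7∈{9}] nothing but 9 survives at r7c7. So r7c7=9.
Step 35. [r1c4∈{8}] r1c4's peers cover all but 8, so r1c4=8.
Step 36. [r1c5∈{6}] r1c5 has the single candidate 6, so r1c5=6.
Step 37. [r7c9∈{3}] nothing but 3 survives at r7c9, so r7c9=3.
Step 38. [r3c5∈{4}] r3c5 has the single candidate 4. So r3c5=4.
Step 39. [r4c8∈{2}] nothing but 2 survives at r4c8, so r4c8=2.
Step 40. [r8c8∈{5}] only 5 remains possible at r8c8, so r8c8=5.
Step 41. [r7c4∈{1}] r7c4 has the single candidate 1 ⇒ r7c4=1.
Step 42. [r4c9∈{4}] nothing but 4 survives at r4c9. So r4c9=4.
Step 43. [r7c2∈{2}] nothing but 2 survives at r7c2 ⇒ r7c2=2.
Step 44. [r2c6∈{2}] r2c6 is down to just 2, so r2c6=2.
Step 45. [r4c3∈{1}] r4c3's peers cover all but 1 ⇒ r4c3=1.
Step 46. [r6c2∈{6}] r6c2 is down to just 6, so r6c2=6.
Step 47. [r1c6∈{3}] only 3 remains possible at r1c6. So r1c6=3.
Step 48. [r6c1∈{3}] only 3 remains possible at r6c1. So r6c1=3.
Step 49. [r2c1∈{7}] nothing but 7 survives at r2c1, so r2c1=7.
Step 50. [r1c2∈{5}] r1c2 is down to just 5 ⇒ r1c2=5.
Step 51. [r5c8∈{6}] only 6 remains possible at r5c8, so r5c8=6.

Answer: 1 5 2 8 6 3 4 7 9 / 7 4 9 5 1 2 8 3 6 / 6 3 8 9 4 7 2 1 5 / 9 8 1 6 3 5 7 2 4 / 2 7 5 4 9 1 3 6 8 / 3 6 4 7 2 8 5 9 1 / 8 2 7 1 5 6 9 4 3 / 4 1 3 2 8 9 6 5 7 / 5 9 6 3 7 4 1 8 2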